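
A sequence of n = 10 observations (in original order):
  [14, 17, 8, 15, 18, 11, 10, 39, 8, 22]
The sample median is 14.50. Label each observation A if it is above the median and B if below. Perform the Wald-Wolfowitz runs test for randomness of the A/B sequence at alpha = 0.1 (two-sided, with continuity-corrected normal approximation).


Step 1: Compute median = 14.50; label A = above, B = below.
Labels in order: BABAABBABA  (n_A = 5, n_B = 5)
Step 2: Count runs R = 8.
Step 3: Under H0 (random ordering), E[R] = 2*n_A*n_B/(n_A+n_B) + 1 = 2*5*5/10 + 1 = 6.0000.
        Var[R] = 2*n_A*n_B*(2*n_A*n_B - n_A - n_B) / ((n_A+n_B)^2 * (n_A+n_B-1)) = 2000/900 = 2.2222.
        SD[R] = 1.4907.
Step 4: Continuity-corrected z = (R - 0.5 - E[R]) / SD[R] = (8 - 0.5 - 6.0000) / 1.4907 = 1.0062.
Step 5: Two-sided p-value via normal approximation = 2*(1 - Phi(|z|)) = 0.314305.
Step 6: alpha = 0.1. fail to reject H0.

R = 8, z = 1.0062, p = 0.314305, fail to reject H0.


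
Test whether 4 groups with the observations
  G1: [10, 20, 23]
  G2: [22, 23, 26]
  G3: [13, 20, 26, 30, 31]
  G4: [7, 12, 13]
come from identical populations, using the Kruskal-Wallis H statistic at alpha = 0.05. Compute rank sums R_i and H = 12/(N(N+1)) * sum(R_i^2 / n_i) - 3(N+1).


Step 1: Combine all N = 14 observations and assign midranks.
sorted (value, group, rank): (7,G4,1), (10,G1,2), (12,G4,3), (13,G3,4.5), (13,G4,4.5), (20,G1,6.5), (20,G3,6.5), (22,G2,8), (23,G1,9.5), (23,G2,9.5), (26,G2,11.5), (26,G3,11.5), (30,G3,13), (31,G3,14)
Step 2: Sum ranks within each group.
R_1 = 18 (n_1 = 3)
R_2 = 29 (n_2 = 3)
R_3 = 49.5 (n_3 = 5)
R_4 = 8.5 (n_4 = 3)
Step 3: H = 12/(N(N+1)) * sum(R_i^2/n_i) - 3(N+1)
     = 12/(14*15) * (18^2/3 + 29^2/3 + 49.5^2/5 + 8.5^2/3) - 3*15
     = 0.057143 * 902.467 - 45
     = 6.569524.
Step 4: Ties present; correction factor C = 1 - 24/(14^3 - 14) = 0.991209. Corrected H = 6.569524 / 0.991209 = 6.627790.
Step 5: Under H0, H ~ chi^2(3); p-value = 0.084757.
Step 6: alpha = 0.05. fail to reject H0.

H = 6.6278, df = 3, p = 0.084757, fail to reject H0.


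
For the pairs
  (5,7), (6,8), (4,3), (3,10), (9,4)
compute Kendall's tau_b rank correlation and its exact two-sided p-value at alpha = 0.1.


Step 1: Enumerate the 10 unordered pairs (i,j) with i<j and classify each by sign(x_j-x_i) * sign(y_j-y_i).
  (1,2):dx=+1,dy=+1->C; (1,3):dx=-1,dy=-4->C; (1,4):dx=-2,dy=+3->D; (1,5):dx=+4,dy=-3->D
  (2,3):dx=-2,dy=-5->C; (2,4):dx=-3,dy=+2->D; (2,5):dx=+3,dy=-4->D; (3,4):dx=-1,dy=+7->D
  (3,5):dx=+5,dy=+1->C; (4,5):dx=+6,dy=-6->D
Step 2: C = 4, D = 6, total pairs = 10.
Step 3: tau = (C - D)/(n(n-1)/2) = (4 - 6)/10 = -0.200000.
Step 4: Exact two-sided p-value (enumerate n! = 120 permutations of y under H0): p = 0.816667.
Step 5: alpha = 0.1. fail to reject H0.

tau_b = -0.2000 (C=4, D=6), p = 0.816667, fail to reject H0.


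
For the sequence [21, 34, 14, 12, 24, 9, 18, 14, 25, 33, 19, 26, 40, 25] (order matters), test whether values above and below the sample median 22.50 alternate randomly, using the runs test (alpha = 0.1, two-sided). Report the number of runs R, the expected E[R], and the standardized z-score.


Step 1: Compute median = 22.50; label A = above, B = below.
Labels in order: BABBABBBAABAAA  (n_A = 7, n_B = 7)
Step 2: Count runs R = 8.
Step 3: Under H0 (random ordering), E[R] = 2*n_A*n_B/(n_A+n_B) + 1 = 2*7*7/14 + 1 = 8.0000.
        Var[R] = 2*n_A*n_B*(2*n_A*n_B - n_A - n_B) / ((n_A+n_B)^2 * (n_A+n_B-1)) = 8232/2548 = 3.2308.
        SD[R] = 1.7974.
Step 4: R = E[R], so z = 0 with no continuity correction.
Step 5: Two-sided p-value via normal approximation = 2*(1 - Phi(|z|)) = 1.000000.
Step 6: alpha = 0.1. fail to reject H0.

R = 8, z = 0.0000, p = 1.000000, fail to reject H0.


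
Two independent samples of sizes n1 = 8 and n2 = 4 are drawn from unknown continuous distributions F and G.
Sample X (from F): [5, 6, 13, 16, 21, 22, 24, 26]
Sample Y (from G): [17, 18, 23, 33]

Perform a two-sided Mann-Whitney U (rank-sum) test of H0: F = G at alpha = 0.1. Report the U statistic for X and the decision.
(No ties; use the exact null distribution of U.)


Step 1: Combine and sort all 12 observations; assign midranks.
sorted (value, group): (5,X), (6,X), (13,X), (16,X), (17,Y), (18,Y), (21,X), (22,X), (23,Y), (24,X), (26,X), (33,Y)
ranks: 5->1, 6->2, 13->3, 16->4, 17->5, 18->6, 21->7, 22->8, 23->9, 24->10, 26->11, 33->12
Step 2: Rank sum for X: R1 = 1 + 2 + 3 + 4 + 7 + 8 + 10 + 11 = 46.
Step 3: U_X = R1 - n1(n1+1)/2 = 46 - 8*9/2 = 46 - 36 = 10.
       U_Y = n1*n2 - U_X = 32 - 10 = 22.
Step 4: No ties, so the exact null distribution of U (based on enumerating the C(12,8) = 495 equally likely rank assignments) gives the two-sided p-value.
Step 5: p-value = 0.367677; compare to alpha = 0.1. fail to reject H0.

U_X = 10, p = 0.367677, fail to reject H0 at alpha = 0.1.


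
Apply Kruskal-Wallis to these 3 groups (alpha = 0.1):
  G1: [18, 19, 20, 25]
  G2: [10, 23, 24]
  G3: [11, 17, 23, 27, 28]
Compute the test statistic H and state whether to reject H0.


Step 1: Combine all N = 12 observations and assign midranks.
sorted (value, group, rank): (10,G2,1), (11,G3,2), (17,G3,3), (18,G1,4), (19,G1,5), (20,G1,6), (23,G2,7.5), (23,G3,7.5), (24,G2,9), (25,G1,10), (27,G3,11), (28,G3,12)
Step 2: Sum ranks within each group.
R_1 = 25 (n_1 = 4)
R_2 = 17.5 (n_2 = 3)
R_3 = 35.5 (n_3 = 5)
Step 3: H = 12/(N(N+1)) * sum(R_i^2/n_i) - 3(N+1)
     = 12/(12*13) * (25^2/4 + 17.5^2/3 + 35.5^2/5) - 3*13
     = 0.076923 * 510.383 - 39
     = 0.260256.
Step 4: Ties present; correction factor C = 1 - 6/(12^3 - 12) = 0.996503. Corrected H = 0.260256 / 0.996503 = 0.261170.
Step 5: Under H0, H ~ chi^2(2); p-value = 0.877582.
Step 6: alpha = 0.1. fail to reject H0.

H = 0.2612, df = 2, p = 0.877582, fail to reject H0.


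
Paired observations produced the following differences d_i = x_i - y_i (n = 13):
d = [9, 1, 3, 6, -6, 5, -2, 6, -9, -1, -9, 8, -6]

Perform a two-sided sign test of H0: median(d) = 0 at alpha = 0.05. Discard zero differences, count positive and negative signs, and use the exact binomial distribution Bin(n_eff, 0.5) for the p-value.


Step 1: Discard zero differences. Original n = 13; n_eff = number of nonzero differences = 13.
Nonzero differences (with sign): +9, +1, +3, +6, -6, +5, -2, +6, -9, -1, -9, +8, -6
Step 2: Count signs: positive = 7, negative = 6.
Step 3: Under H0: P(positive) = 0.5, so the number of positives S ~ Bin(13, 0.5).
Step 4: Two-sided exact p-value = sum of Bin(13,0.5) probabilities at or below the observed probability = 1.000000.
Step 5: alpha = 0.05. fail to reject H0.

n_eff = 13, pos = 7, neg = 6, p = 1.000000, fail to reject H0.


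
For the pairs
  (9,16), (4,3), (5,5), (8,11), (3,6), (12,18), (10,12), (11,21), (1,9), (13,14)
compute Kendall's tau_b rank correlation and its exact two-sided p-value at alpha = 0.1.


Step 1: Enumerate the 45 unordered pairs (i,j) with i<j and classify each by sign(x_j-x_i) * sign(y_j-y_i).
  (1,2):dx=-5,dy=-13->C; (1,3):dx=-4,dy=-11->C; (1,4):dx=-1,dy=-5->C; (1,5):dx=-6,dy=-10->C
  (1,6):dx=+3,dy=+2->C; (1,7):dx=+1,dy=-4->D; (1,8):dx=+2,dy=+5->C; (1,9):dx=-8,dy=-7->C
  (1,10):dx=+4,dy=-2->D; (2,3):dx=+1,dy=+2->C; (2,4):dx=+4,dy=+8->C; (2,5):dx=-1,dy=+3->D
  (2,6):dx=+8,dy=+15->C; (2,7):dx=+6,dy=+9->C; (2,8):dx=+7,dy=+18->C; (2,9):dx=-3,dy=+6->D
  (2,10):dx=+9,dy=+11->C; (3,4):dx=+3,dy=+6->C; (3,5):dx=-2,dy=+1->D; (3,6):dx=+7,dy=+13->C
  (3,7):dx=+5,dy=+7->C; (3,8):dx=+6,dy=+16->C; (3,9):dx=-4,dy=+4->D; (3,10):dx=+8,dy=+9->C
  (4,5):dx=-5,dy=-5->C; (4,6):dx=+4,dy=+7->C; (4,7):dx=+2,dy=+1->C; (4,8):dx=+3,dy=+10->C
  (4,9):dx=-7,dy=-2->C; (4,10):dx=+5,dy=+3->C; (5,6):dx=+9,dy=+12->C; (5,7):dx=+7,dy=+6->C
  (5,8):dx=+8,dy=+15->C; (5,9):dx=-2,dy=+3->D; (5,10):dx=+10,dy=+8->C; (6,7):dx=-2,dy=-6->C
  (6,8):dx=-1,dy=+3->D; (6,9):dx=-11,dy=-9->C; (6,10):dx=+1,dy=-4->D; (7,8):dx=+1,dy=+9->C
  (7,9):dx=-9,dy=-3->C; (7,10):dx=+3,dy=+2->C; (8,9):dx=-10,dy=-12->C; (8,10):dx=+2,dy=-7->D
  (9,10):dx=+12,dy=+5->C
Step 2: C = 35, D = 10, total pairs = 45.
Step 3: tau = (C - D)/(n(n-1)/2) = (35 - 10)/45 = 0.555556.
Step 4: Exact two-sided p-value (enumerate n! = 3628800 permutations of y under H0): p = 0.028609.
Step 5: alpha = 0.1. reject H0.

tau_b = 0.5556 (C=35, D=10), p = 0.028609, reject H0.


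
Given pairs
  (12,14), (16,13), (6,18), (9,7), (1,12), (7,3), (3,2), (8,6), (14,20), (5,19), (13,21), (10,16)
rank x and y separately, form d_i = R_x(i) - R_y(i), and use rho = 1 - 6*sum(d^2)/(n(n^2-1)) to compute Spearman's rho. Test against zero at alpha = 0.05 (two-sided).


Step 1: Rank x and y separately (midranks; no ties here).
rank(x): 12->9, 16->12, 6->4, 9->7, 1->1, 7->5, 3->2, 8->6, 14->11, 5->3, 13->10, 10->8
rank(y): 14->7, 13->6, 18->9, 7->4, 12->5, 3->2, 2->1, 6->3, 20->11, 19->10, 21->12, 16->8
Step 2: d_i = R_x(i) - R_y(i); compute d_i^2.
  (9-7)^2=4, (12-6)^2=36, (4-9)^2=25, (7-4)^2=9, (1-5)^2=16, (5-2)^2=9, (2-1)^2=1, (6-3)^2=9, (11-11)^2=0, (3-10)^2=49, (10-12)^2=4, (8-8)^2=0
sum(d^2) = 162.
Step 3: rho = 1 - 6*162 / (12*(12^2 - 1)) = 1 - 972/1716 = 0.433566.
Step 4: Under H0, t = rho * sqrt((n-2)/(1-rho^2)) = 1.5215 ~ t(10).
Step 5: Two-sided p-value from the t-distribution with 10 df = 0.159106.
Step 6: alpha = 0.05. fail to reject H0.

rho = 0.4336, p = 0.159106, fail to reject H0 at alpha = 0.05.


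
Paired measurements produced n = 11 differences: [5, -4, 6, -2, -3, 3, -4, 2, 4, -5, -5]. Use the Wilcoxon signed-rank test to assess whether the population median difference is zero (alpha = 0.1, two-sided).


Step 1: Drop any zero differences (none here) and take |d_i|.
|d| = [5, 4, 6, 2, 3, 3, 4, 2, 4, 5, 5]
Step 2: Midrank |d_i| (ties get averaged ranks).
ranks: |5|->9, |4|->6, |6|->11, |2|->1.5, |3|->3.5, |3|->3.5, |4|->6, |2|->1.5, |4|->6, |5|->9, |5|->9
Step 3: Attach original signs; sum ranks with positive sign and with negative sign.
W+ = 9 + 11 + 3.5 + 1.5 + 6 = 31
W- = 6 + 1.5 + 3.5 + 6 + 9 + 9 = 35
(Check: W+ + W- = 66 should equal n(n+1)/2 = 66.)
Step 4: Test statistic W = min(W+, W-) = 31.
Step 5: Ties in |d|, so use the tie-corrected normal approximation.
        E[W] = n(n+1)/4 = 11*12/4 = 33.
        Tie groups: |d|=2 (t=2), |d|=3 (t=2), |d|=4 (t=3), |d|=5 (t=3); sum(t^3 - t) = 60.
        Var[W] = n(n+1)(2n+1)/24 - sum(t^3-t)/48 = 3036/24 - 60/48 = 125.25.
        z = (W - E[W]) / sqrt(Var[W]) = (31 - 33) / 11.1915 = -0.1787.
        Two-sided p = 2*Phi(z) = 0.858168.
Step 6: alpha = 0.1. fail to reject H0.

W+ = 31, W- = 35, W = min = 31, p = 0.858168, fail to reject H0.


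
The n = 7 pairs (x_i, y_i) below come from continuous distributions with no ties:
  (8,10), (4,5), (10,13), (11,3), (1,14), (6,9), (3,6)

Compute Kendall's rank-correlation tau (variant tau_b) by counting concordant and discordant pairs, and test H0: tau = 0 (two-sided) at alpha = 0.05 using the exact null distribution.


Step 1: Enumerate the 21 unordered pairs (i,j) with i<j and classify each by sign(x_j-x_i) * sign(y_j-y_i).
  (1,2):dx=-4,dy=-5->C; (1,3):dx=+2,dy=+3->C; (1,4):dx=+3,dy=-7->D; (1,5):dx=-7,dy=+4->D
  (1,6):dx=-2,dy=-1->C; (1,7):dx=-5,dy=-4->C; (2,3):dx=+6,dy=+8->C; (2,4):dx=+7,dy=-2->D
  (2,5):dx=-3,dy=+9->D; (2,6):dx=+2,dy=+4->C; (2,7):dx=-1,dy=+1->D; (3,4):dx=+1,dy=-10->D
  (3,5):dx=-9,dy=+1->D; (3,6):dx=-4,dy=-4->C; (3,7):dx=-7,dy=-7->C; (4,5):dx=-10,dy=+11->D
  (4,6):dx=-5,dy=+6->D; (4,7):dx=-8,dy=+3->D; (5,6):dx=+5,dy=-5->D; (5,7):dx=+2,dy=-8->D
  (6,7):dx=-3,dy=-3->C
Step 2: C = 9, D = 12, total pairs = 21.
Step 3: tau = (C - D)/(n(n-1)/2) = (9 - 12)/21 = -0.142857.
Step 4: Exact two-sided p-value (enumerate n! = 5040 permutations of y under H0): p = 0.772619.
Step 5: alpha = 0.05. fail to reject H0.

tau_b = -0.1429 (C=9, D=12), p = 0.772619, fail to reject H0.


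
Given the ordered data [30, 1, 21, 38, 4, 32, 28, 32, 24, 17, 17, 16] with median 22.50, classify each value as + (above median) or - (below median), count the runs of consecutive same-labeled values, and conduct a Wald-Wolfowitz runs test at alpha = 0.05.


Step 1: Compute median = 22.50; label A = above, B = below.
Labels in order: ABBABAAAABBB  (n_A = 6, n_B = 6)
Step 2: Count runs R = 6.
Step 3: Under H0 (random ordering), E[R] = 2*n_A*n_B/(n_A+n_B) + 1 = 2*6*6/12 + 1 = 7.0000.
        Var[R] = 2*n_A*n_B*(2*n_A*n_B - n_A - n_B) / ((n_A+n_B)^2 * (n_A+n_B-1)) = 4320/1584 = 2.7273.
        SD[R] = 1.6514.
Step 4: Continuity-corrected z = (R + 0.5 - E[R]) / SD[R] = (6 + 0.5 - 7.0000) / 1.6514 = -0.3028.
Step 5: Two-sided p-value via normal approximation = 2*(1 - Phi(|z|)) = 0.762069.
Step 6: alpha = 0.05. fail to reject H0.

R = 6, z = -0.3028, p = 0.762069, fail to reject H0.


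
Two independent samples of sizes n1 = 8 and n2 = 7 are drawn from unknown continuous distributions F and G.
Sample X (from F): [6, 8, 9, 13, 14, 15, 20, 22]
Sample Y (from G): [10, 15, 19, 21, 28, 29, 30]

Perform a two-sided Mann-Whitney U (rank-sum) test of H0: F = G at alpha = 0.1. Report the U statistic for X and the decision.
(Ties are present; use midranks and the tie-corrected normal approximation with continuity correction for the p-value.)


Step 1: Combine and sort all 15 observations; assign midranks.
sorted (value, group): (6,X), (8,X), (9,X), (10,Y), (13,X), (14,X), (15,X), (15,Y), (19,Y), (20,X), (21,Y), (22,X), (28,Y), (29,Y), (30,Y)
ranks: 6->1, 8->2, 9->3, 10->4, 13->5, 14->6, 15->7.5, 15->7.5, 19->9, 20->10, 21->11, 22->12, 28->13, 29->14, 30->15
Step 2: Rank sum for X: R1 = 1 + 2 + 3 + 5 + 6 + 7.5 + 10 + 12 = 46.5.
Step 3: U_X = R1 - n1(n1+1)/2 = 46.5 - 8*9/2 = 46.5 - 36 = 10.5.
       U_Y = n1*n2 - U_X = 56 - 10.5 = 45.5.
Step 4: Ties are present, so use the tie-corrected normal approximation (with continuity correction) for the p-value.
Step 5: p-value = 0.048939; compare to alpha = 0.1. reject H0.

U_X = 10.5, p = 0.048939, reject H0 at alpha = 0.1.


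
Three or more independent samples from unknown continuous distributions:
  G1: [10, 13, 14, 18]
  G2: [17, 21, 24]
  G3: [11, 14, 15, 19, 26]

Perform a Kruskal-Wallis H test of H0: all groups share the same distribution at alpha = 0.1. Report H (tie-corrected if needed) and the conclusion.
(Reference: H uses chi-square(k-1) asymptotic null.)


Step 1: Combine all N = 12 observations and assign midranks.
sorted (value, group, rank): (10,G1,1), (11,G3,2), (13,G1,3), (14,G1,4.5), (14,G3,4.5), (15,G3,6), (17,G2,7), (18,G1,8), (19,G3,9), (21,G2,10), (24,G2,11), (26,G3,12)
Step 2: Sum ranks within each group.
R_1 = 16.5 (n_1 = 4)
R_2 = 28 (n_2 = 3)
R_3 = 33.5 (n_3 = 5)
Step 3: H = 12/(N(N+1)) * sum(R_i^2/n_i) - 3(N+1)
     = 12/(12*13) * (16.5^2/4 + 28^2/3 + 33.5^2/5) - 3*13
     = 0.076923 * 553.846 - 39
     = 3.603526.
Step 4: Ties present; correction factor C = 1 - 6/(12^3 - 12) = 0.996503. Corrected H = 3.603526 / 0.996503 = 3.616170.
Step 5: Under H0, H ~ chi^2(2); p-value = 0.163968.
Step 6: alpha = 0.1. fail to reject H0.

H = 3.6162, df = 2, p = 0.163968, fail to reject H0.


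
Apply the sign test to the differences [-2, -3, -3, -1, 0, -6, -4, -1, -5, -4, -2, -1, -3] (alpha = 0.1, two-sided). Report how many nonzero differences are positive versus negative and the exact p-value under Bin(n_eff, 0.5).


Step 1: Discard zero differences. Original n = 13; n_eff = number of nonzero differences = 12.
Nonzero differences (with sign): -2, -3, -3, -1, -6, -4, -1, -5, -4, -2, -1, -3
Step 2: Count signs: positive = 0, negative = 12.
Step 3: Under H0: P(positive) = 0.5, so the number of positives S ~ Bin(12, 0.5).
Step 4: Two-sided exact p-value = sum of Bin(12,0.5) probabilities at or below the observed probability = 0.000488.
Step 5: alpha = 0.1. reject H0.

n_eff = 12, pos = 0, neg = 12, p = 0.000488, reject H0.


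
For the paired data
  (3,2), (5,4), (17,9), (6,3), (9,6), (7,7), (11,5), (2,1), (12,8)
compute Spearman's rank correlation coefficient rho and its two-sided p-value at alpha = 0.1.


Step 1: Rank x and y separately (midranks; no ties here).
rank(x): 3->2, 5->3, 17->9, 6->4, 9->6, 7->5, 11->7, 2->1, 12->8
rank(y): 2->2, 4->4, 9->9, 3->3, 6->6, 7->7, 5->5, 1->1, 8->8
Step 2: d_i = R_x(i) - R_y(i); compute d_i^2.
  (2-2)^2=0, (3-4)^2=1, (9-9)^2=0, (4-3)^2=1, (6-6)^2=0, (5-7)^2=4, (7-5)^2=4, (1-1)^2=0, (8-8)^2=0
sum(d^2) = 10.
Step 3: rho = 1 - 6*10 / (9*(9^2 - 1)) = 1 - 60/720 = 0.916667.
Step 4: Under H0, t = rho * sqrt((n-2)/(1-rho^2)) = 6.0685 ~ t(7).
Step 5: Two-sided p-value from the t-distribution with 7 df = 0.000507.
Step 6: alpha = 0.1. reject H0.

rho = 0.9167, p = 0.000507, reject H0 at alpha = 0.1.


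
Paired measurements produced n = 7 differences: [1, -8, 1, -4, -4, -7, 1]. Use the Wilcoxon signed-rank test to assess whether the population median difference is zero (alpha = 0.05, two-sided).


Step 1: Drop any zero differences (none here) and take |d_i|.
|d| = [1, 8, 1, 4, 4, 7, 1]
Step 2: Midrank |d_i| (ties get averaged ranks).
ranks: |1|->2, |8|->7, |1|->2, |4|->4.5, |4|->4.5, |7|->6, |1|->2
Step 3: Attach original signs; sum ranks with positive sign and with negative sign.
W+ = 2 + 2 + 2 = 6
W- = 7 + 4.5 + 4.5 + 6 = 22
(Check: W+ + W- = 28 should equal n(n+1)/2 = 28.)
Step 4: Test statistic W = min(W+, W-) = 6.
Step 5: Ties in |d|, so use the tie-corrected normal approximation.
        E[W] = n(n+1)/4 = 7*8/4 = 14.
        Tie groups: |d|=1 (t=3), |d|=4 (t=2); sum(t^3 - t) = 30.
        Var[W] = n(n+1)(2n+1)/24 - sum(t^3-t)/48 = 840/24 - 30/48 = 34.375.
        z = (W - E[W]) / sqrt(Var[W]) = (6 - 14) / 5.8630 = -1.3645.
        Two-sided p = 2*Phi(z) = 0.172415.
Step 6: alpha = 0.05. fail to reject H0.

W+ = 6, W- = 22, W = min = 6, p = 0.172415, fail to reject H0.


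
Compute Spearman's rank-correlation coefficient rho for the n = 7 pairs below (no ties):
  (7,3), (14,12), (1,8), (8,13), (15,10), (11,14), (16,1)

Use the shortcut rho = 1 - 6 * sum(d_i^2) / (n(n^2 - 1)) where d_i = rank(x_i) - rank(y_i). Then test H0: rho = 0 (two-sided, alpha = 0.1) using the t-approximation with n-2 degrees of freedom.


Step 1: Rank x and y separately (midranks; no ties here).
rank(x): 7->2, 14->5, 1->1, 8->3, 15->6, 11->4, 16->7
rank(y): 3->2, 12->5, 8->3, 13->6, 10->4, 14->7, 1->1
Step 2: d_i = R_x(i) - R_y(i); compute d_i^2.
  (2-2)^2=0, (5-5)^2=0, (1-3)^2=4, (3-6)^2=9, (6-4)^2=4, (4-7)^2=9, (7-1)^2=36
sum(d^2) = 62.
Step 3: rho = 1 - 6*62 / (7*(7^2 - 1)) = 1 - 372/336 = -0.107143.
Step 4: Under H0, t = rho * sqrt((n-2)/(1-rho^2)) = -0.2410 ~ t(5).
Step 5: Two-sided p-value from the t-distribution with 5 df = 0.819151.
Step 6: alpha = 0.1. fail to reject H0.

rho = -0.1071, p = 0.819151, fail to reject H0 at alpha = 0.1.


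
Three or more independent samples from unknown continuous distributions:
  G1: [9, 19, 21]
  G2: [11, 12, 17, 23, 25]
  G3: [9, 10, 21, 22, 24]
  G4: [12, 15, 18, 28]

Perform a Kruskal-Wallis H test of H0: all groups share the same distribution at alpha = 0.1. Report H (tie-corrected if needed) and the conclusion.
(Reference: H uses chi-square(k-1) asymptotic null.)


Step 1: Combine all N = 17 observations and assign midranks.
sorted (value, group, rank): (9,G1,1.5), (9,G3,1.5), (10,G3,3), (11,G2,4), (12,G2,5.5), (12,G4,5.5), (15,G4,7), (17,G2,8), (18,G4,9), (19,G1,10), (21,G1,11.5), (21,G3,11.5), (22,G3,13), (23,G2,14), (24,G3,15), (25,G2,16), (28,G4,17)
Step 2: Sum ranks within each group.
R_1 = 23 (n_1 = 3)
R_2 = 47.5 (n_2 = 5)
R_3 = 44 (n_3 = 5)
R_4 = 38.5 (n_4 = 4)
Step 3: H = 12/(N(N+1)) * sum(R_i^2/n_i) - 3(N+1)
     = 12/(17*18) * (23^2/3 + 47.5^2/5 + 44^2/5 + 38.5^2/4) - 3*18
     = 0.039216 * 1385.35 - 54
     = 0.327288.
Step 4: Ties present; correction factor C = 1 - 18/(17^3 - 17) = 0.996324. Corrected H = 0.327288 / 0.996324 = 0.328495.
Step 5: Under H0, H ~ chi^2(3); p-value = 0.954583.
Step 6: alpha = 0.1. fail to reject H0.

H = 0.3285, df = 3, p = 0.954583, fail to reject H0.


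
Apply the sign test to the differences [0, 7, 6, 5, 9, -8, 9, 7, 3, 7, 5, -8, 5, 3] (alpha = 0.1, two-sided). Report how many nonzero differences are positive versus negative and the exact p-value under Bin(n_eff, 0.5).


Step 1: Discard zero differences. Original n = 14; n_eff = number of nonzero differences = 13.
Nonzero differences (with sign): +7, +6, +5, +9, -8, +9, +7, +3, +7, +5, -8, +5, +3
Step 2: Count signs: positive = 11, negative = 2.
Step 3: Under H0: P(positive) = 0.5, so the number of positives S ~ Bin(13, 0.5).
Step 4: Two-sided exact p-value = sum of Bin(13,0.5) probabilities at or below the observed probability = 0.022461.
Step 5: alpha = 0.1. reject H0.

n_eff = 13, pos = 11, neg = 2, p = 0.022461, reject H0.


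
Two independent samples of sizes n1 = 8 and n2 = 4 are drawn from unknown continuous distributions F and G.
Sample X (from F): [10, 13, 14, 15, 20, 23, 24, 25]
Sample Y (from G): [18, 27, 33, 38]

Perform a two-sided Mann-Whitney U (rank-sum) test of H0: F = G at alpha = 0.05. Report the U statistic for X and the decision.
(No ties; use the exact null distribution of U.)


Step 1: Combine and sort all 12 observations; assign midranks.
sorted (value, group): (10,X), (13,X), (14,X), (15,X), (18,Y), (20,X), (23,X), (24,X), (25,X), (27,Y), (33,Y), (38,Y)
ranks: 10->1, 13->2, 14->3, 15->4, 18->5, 20->6, 23->7, 24->8, 25->9, 27->10, 33->11, 38->12
Step 2: Rank sum for X: R1 = 1 + 2 + 3 + 4 + 6 + 7 + 8 + 9 = 40.
Step 3: U_X = R1 - n1(n1+1)/2 = 40 - 8*9/2 = 40 - 36 = 4.
       U_Y = n1*n2 - U_X = 32 - 4 = 28.
Step 4: No ties, so the exact null distribution of U (based on enumerating the C(12,8) = 495 equally likely rank assignments) gives the two-sided p-value.
Step 5: p-value = 0.048485; compare to alpha = 0.05. reject H0.

U_X = 4, p = 0.048485, reject H0 at alpha = 0.05.


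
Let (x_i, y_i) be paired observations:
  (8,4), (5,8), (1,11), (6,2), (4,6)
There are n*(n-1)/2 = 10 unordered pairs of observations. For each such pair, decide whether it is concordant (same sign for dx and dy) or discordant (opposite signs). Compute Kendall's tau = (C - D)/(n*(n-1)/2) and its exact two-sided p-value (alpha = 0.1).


Step 1: Enumerate the 10 unordered pairs (i,j) with i<j and classify each by sign(x_j-x_i) * sign(y_j-y_i).
  (1,2):dx=-3,dy=+4->D; (1,3):dx=-7,dy=+7->D; (1,4):dx=-2,dy=-2->C; (1,5):dx=-4,dy=+2->D
  (2,3):dx=-4,dy=+3->D; (2,4):dx=+1,dy=-6->D; (2,5):dx=-1,dy=-2->C; (3,4):dx=+5,dy=-9->D
  (3,5):dx=+3,dy=-5->D; (4,5):dx=-2,dy=+4->D
Step 2: C = 2, D = 8, total pairs = 10.
Step 3: tau = (C - D)/(n(n-1)/2) = (2 - 8)/10 = -0.600000.
Step 4: Exact two-sided p-value (enumerate n! = 120 permutations of y under H0): p = 0.233333.
Step 5: alpha = 0.1. fail to reject H0.

tau_b = -0.6000 (C=2, D=8), p = 0.233333, fail to reject H0.


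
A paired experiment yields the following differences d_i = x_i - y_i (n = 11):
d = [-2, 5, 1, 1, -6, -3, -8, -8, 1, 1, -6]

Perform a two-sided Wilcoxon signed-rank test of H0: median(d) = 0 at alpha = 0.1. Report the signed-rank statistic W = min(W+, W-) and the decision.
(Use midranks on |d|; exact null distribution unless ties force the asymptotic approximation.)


Step 1: Drop any zero differences (none here) and take |d_i|.
|d| = [2, 5, 1, 1, 6, 3, 8, 8, 1, 1, 6]
Step 2: Midrank |d_i| (ties get averaged ranks).
ranks: |2|->5, |5|->7, |1|->2.5, |1|->2.5, |6|->8.5, |3|->6, |8|->10.5, |8|->10.5, |1|->2.5, |1|->2.5, |6|->8.5
Step 3: Attach original signs; sum ranks with positive sign and with negative sign.
W+ = 7 + 2.5 + 2.5 + 2.5 + 2.5 = 17
W- = 5 + 8.5 + 6 + 10.5 + 10.5 + 8.5 = 49
(Check: W+ + W- = 66 should equal n(n+1)/2 = 66.)
Step 4: Test statistic W = min(W+, W-) = 17.
Step 5: Ties in |d|, so use the tie-corrected normal approximation.
        E[W] = n(n+1)/4 = 11*12/4 = 33.
        Tie groups: |d|=1 (t=4), |d|=6 (t=2), |d|=8 (t=2); sum(t^3 - t) = 72.
        Var[W] = n(n+1)(2n+1)/24 - sum(t^3-t)/48 = 3036/24 - 72/48 = 125.
        z = (W - E[W]) / sqrt(Var[W]) = (17 - 33) / 11.1803 = -1.4311.
        Two-sided p = 2*Phi(z) = 0.152406.
Step 6: alpha = 0.1. fail to reject H0.

W+ = 17, W- = 49, W = min = 17, p = 0.152406, fail to reject H0.


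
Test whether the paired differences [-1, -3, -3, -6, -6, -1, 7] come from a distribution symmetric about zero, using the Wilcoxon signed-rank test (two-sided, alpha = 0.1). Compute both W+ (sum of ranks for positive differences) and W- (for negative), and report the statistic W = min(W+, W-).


Step 1: Drop any zero differences (none here) and take |d_i|.
|d| = [1, 3, 3, 6, 6, 1, 7]
Step 2: Midrank |d_i| (ties get averaged ranks).
ranks: |1|->1.5, |3|->3.5, |3|->3.5, |6|->5.5, |6|->5.5, |1|->1.5, |7|->7
Step 3: Attach original signs; sum ranks with positive sign and with negative sign.
W+ = 7 = 7
W- = 1.5 + 3.5 + 3.5 + 5.5 + 5.5 + 1.5 = 21
(Check: W+ + W- = 28 should equal n(n+1)/2 = 28.)
Step 4: Test statistic W = min(W+, W-) = 7.
Step 5: Ties in |d|, so use the tie-corrected normal approximation.
        E[W] = n(n+1)/4 = 7*8/4 = 14.
        Tie groups: |d|=1 (t=2), |d|=3 (t=2), |d|=6 (t=2); sum(t^3 - t) = 18.
        Var[W] = n(n+1)(2n+1)/24 - sum(t^3-t)/48 = 840/24 - 18/48 = 34.625.
        z = (W - E[W]) / sqrt(Var[W]) = (7 - 14) / 5.8843 = -1.1896.
        Two-sided p = 2*Phi(z) = 0.234201.
Step 6: alpha = 0.1. fail to reject H0.

W+ = 7, W- = 21, W = min = 7, p = 0.234201, fail to reject H0.


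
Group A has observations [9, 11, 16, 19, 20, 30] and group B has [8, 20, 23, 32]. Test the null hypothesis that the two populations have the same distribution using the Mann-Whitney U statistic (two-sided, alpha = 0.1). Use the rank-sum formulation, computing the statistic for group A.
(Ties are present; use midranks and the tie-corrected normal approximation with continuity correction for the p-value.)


Step 1: Combine and sort all 10 observations; assign midranks.
sorted (value, group): (8,Y), (9,X), (11,X), (16,X), (19,X), (20,X), (20,Y), (23,Y), (30,X), (32,Y)
ranks: 8->1, 9->2, 11->3, 16->4, 19->5, 20->6.5, 20->6.5, 23->8, 30->9, 32->10
Step 2: Rank sum for X: R1 = 2 + 3 + 4 + 5 + 6.5 + 9 = 29.5.
Step 3: U_X = R1 - n1(n1+1)/2 = 29.5 - 6*7/2 = 29.5 - 21 = 8.5.
       U_Y = n1*n2 - U_X = 24 - 8.5 = 15.5.
Step 4: Ties are present, so use the tie-corrected normal approximation (with continuity correction) for the p-value.
Step 5: p-value = 0.521166; compare to alpha = 0.1. fail to reject H0.

U_X = 8.5, p = 0.521166, fail to reject H0 at alpha = 0.1.


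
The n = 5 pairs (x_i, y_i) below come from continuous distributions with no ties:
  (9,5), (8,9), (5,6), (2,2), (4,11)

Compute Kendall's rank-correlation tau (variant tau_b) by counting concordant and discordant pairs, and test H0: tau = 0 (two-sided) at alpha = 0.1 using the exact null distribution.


Step 1: Enumerate the 10 unordered pairs (i,j) with i<j and classify each by sign(x_j-x_i) * sign(y_j-y_i).
  (1,2):dx=-1,dy=+4->D; (1,3):dx=-4,dy=+1->D; (1,4):dx=-7,dy=-3->C; (1,5):dx=-5,dy=+6->D
  (2,3):dx=-3,dy=-3->C; (2,4):dx=-6,dy=-7->C; (2,5):dx=-4,dy=+2->D; (3,4):dx=-3,dy=-4->C
  (3,5):dx=-1,dy=+5->D; (4,5):dx=+2,dy=+9->C
Step 2: C = 5, D = 5, total pairs = 10.
Step 3: tau = (C - D)/(n(n-1)/2) = (5 - 5)/10 = 0.000000.
Step 4: Exact two-sided p-value (enumerate n! = 120 permutations of y under H0): p = 1.000000.
Step 5: alpha = 0.1. fail to reject H0.

tau_b = 0.0000 (C=5, D=5), p = 1.000000, fail to reject H0.


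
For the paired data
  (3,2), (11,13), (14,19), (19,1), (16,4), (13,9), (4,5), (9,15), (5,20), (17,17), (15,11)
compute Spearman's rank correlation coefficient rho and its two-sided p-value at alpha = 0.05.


Step 1: Rank x and y separately (midranks; no ties here).
rank(x): 3->1, 11->5, 14->7, 19->11, 16->9, 13->6, 4->2, 9->4, 5->3, 17->10, 15->8
rank(y): 2->2, 13->7, 19->10, 1->1, 4->3, 9->5, 5->4, 15->8, 20->11, 17->9, 11->6
Step 2: d_i = R_x(i) - R_y(i); compute d_i^2.
  (1-2)^2=1, (5-7)^2=4, (7-10)^2=9, (11-1)^2=100, (9-3)^2=36, (6-5)^2=1, (2-4)^2=4, (4-8)^2=16, (3-11)^2=64, (10-9)^2=1, (8-6)^2=4
sum(d^2) = 240.
Step 3: rho = 1 - 6*240 / (11*(11^2 - 1)) = 1 - 1440/1320 = -0.090909.
Step 4: Under H0, t = rho * sqrt((n-2)/(1-rho^2)) = -0.2739 ~ t(9).
Step 5: Two-sided p-value from the t-distribution with 9 df = 0.790373.
Step 6: alpha = 0.05. fail to reject H0.

rho = -0.0909, p = 0.790373, fail to reject H0 at alpha = 0.05.


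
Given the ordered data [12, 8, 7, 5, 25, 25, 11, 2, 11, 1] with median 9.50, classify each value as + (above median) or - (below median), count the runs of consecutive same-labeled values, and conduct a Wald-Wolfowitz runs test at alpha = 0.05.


Step 1: Compute median = 9.50; label A = above, B = below.
Labels in order: ABBBAAABAB  (n_A = 5, n_B = 5)
Step 2: Count runs R = 6.
Step 3: Under H0 (random ordering), E[R] = 2*n_A*n_B/(n_A+n_B) + 1 = 2*5*5/10 + 1 = 6.0000.
        Var[R] = 2*n_A*n_B*(2*n_A*n_B - n_A - n_B) / ((n_A+n_B)^2 * (n_A+n_B-1)) = 2000/900 = 2.2222.
        SD[R] = 1.4907.
Step 4: R = E[R], so z = 0 with no continuity correction.
Step 5: Two-sided p-value via normal approximation = 2*(1 - Phi(|z|)) = 1.000000.
Step 6: alpha = 0.05. fail to reject H0.

R = 6, z = 0.0000, p = 1.000000, fail to reject H0.


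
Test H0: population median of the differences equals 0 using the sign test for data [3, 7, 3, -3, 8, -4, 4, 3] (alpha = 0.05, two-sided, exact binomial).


Step 1: Discard zero differences. Original n = 8; n_eff = number of nonzero differences = 8.
Nonzero differences (with sign): +3, +7, +3, -3, +8, -4, +4, +3
Step 2: Count signs: positive = 6, negative = 2.
Step 3: Under H0: P(positive) = 0.5, so the number of positives S ~ Bin(8, 0.5).
Step 4: Two-sided exact p-value = sum of Bin(8,0.5) probabilities at or below the observed probability = 0.289062.
Step 5: alpha = 0.05. fail to reject H0.

n_eff = 8, pos = 6, neg = 2, p = 0.289062, fail to reject H0.


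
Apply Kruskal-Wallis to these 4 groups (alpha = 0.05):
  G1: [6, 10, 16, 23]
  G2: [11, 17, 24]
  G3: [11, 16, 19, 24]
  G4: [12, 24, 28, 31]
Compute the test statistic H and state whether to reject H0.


Step 1: Combine all N = 15 observations and assign midranks.
sorted (value, group, rank): (6,G1,1), (10,G1,2), (11,G2,3.5), (11,G3,3.5), (12,G4,5), (16,G1,6.5), (16,G3,6.5), (17,G2,8), (19,G3,9), (23,G1,10), (24,G2,12), (24,G3,12), (24,G4,12), (28,G4,14), (31,G4,15)
Step 2: Sum ranks within each group.
R_1 = 19.5 (n_1 = 4)
R_2 = 23.5 (n_2 = 3)
R_3 = 31 (n_3 = 4)
R_4 = 46 (n_4 = 4)
Step 3: H = 12/(N(N+1)) * sum(R_i^2/n_i) - 3(N+1)
     = 12/(15*16) * (19.5^2/4 + 23.5^2/3 + 31^2/4 + 46^2/4) - 3*16
     = 0.050000 * 1048.4 - 48
     = 4.419792.
Step 4: Ties present; correction factor C = 1 - 36/(15^3 - 15) = 0.989286. Corrected H = 4.419792 / 0.989286 = 4.467659.
Step 5: Under H0, H ~ chi^2(3); p-value = 0.215193.
Step 6: alpha = 0.05. fail to reject H0.

H = 4.4677, df = 3, p = 0.215193, fail to reject H0.


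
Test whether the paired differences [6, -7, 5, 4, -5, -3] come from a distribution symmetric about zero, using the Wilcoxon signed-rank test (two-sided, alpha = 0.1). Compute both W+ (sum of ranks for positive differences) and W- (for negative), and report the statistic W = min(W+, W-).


Step 1: Drop any zero differences (none here) and take |d_i|.
|d| = [6, 7, 5, 4, 5, 3]
Step 2: Midrank |d_i| (ties get averaged ranks).
ranks: |6|->5, |7|->6, |5|->3.5, |4|->2, |5|->3.5, |3|->1
Step 3: Attach original signs; sum ranks with positive sign and with negative sign.
W+ = 5 + 3.5 + 2 = 10.5
W- = 6 + 3.5 + 1 = 10.5
(Check: W+ + W- = 21 should equal n(n+1)/2 = 21.)
Step 4: Test statistic W = min(W+, W-) = 10.5.
Step 5: Ties in |d|, so use the tie-corrected normal approximation.
        E[W] = n(n+1)/4 = 6*7/4 = 10.5.
        Tie groups: |d|=5 (t=2); sum(t^3 - t) = 6.
        Var[W] = n(n+1)(2n+1)/24 - sum(t^3-t)/48 = 546/24 - 6/48 = 22.625.
        z = (W - E[W]) / sqrt(Var[W]) = (10.5 - 10.5) / 4.7566 = 0.0000.
        Two-sided p = 2*Phi(z) = 1.000000.
Step 6: alpha = 0.1. fail to reject H0.

W+ = 10.5, W- = 10.5, W = min = 10.5, p = 1.000000, fail to reject H0.


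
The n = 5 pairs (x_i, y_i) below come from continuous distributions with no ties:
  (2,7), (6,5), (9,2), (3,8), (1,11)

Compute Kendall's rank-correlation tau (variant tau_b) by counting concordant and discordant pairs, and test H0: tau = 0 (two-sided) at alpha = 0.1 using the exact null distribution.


Step 1: Enumerate the 10 unordered pairs (i,j) with i<j and classify each by sign(x_j-x_i) * sign(y_j-y_i).
  (1,2):dx=+4,dy=-2->D; (1,3):dx=+7,dy=-5->D; (1,4):dx=+1,dy=+1->C; (1,5):dx=-1,dy=+4->D
  (2,3):dx=+3,dy=-3->D; (2,4):dx=-3,dy=+3->D; (2,5):dx=-5,dy=+6->D; (3,4):dx=-6,dy=+6->D
  (3,5):dx=-8,dy=+9->D; (4,5):dx=-2,dy=+3->D
Step 2: C = 1, D = 9, total pairs = 10.
Step 3: tau = (C - D)/(n(n-1)/2) = (1 - 9)/10 = -0.800000.
Step 4: Exact two-sided p-value (enumerate n! = 120 permutations of y under H0): p = 0.083333.
Step 5: alpha = 0.1. reject H0.

tau_b = -0.8000 (C=1, D=9), p = 0.083333, reject H0.


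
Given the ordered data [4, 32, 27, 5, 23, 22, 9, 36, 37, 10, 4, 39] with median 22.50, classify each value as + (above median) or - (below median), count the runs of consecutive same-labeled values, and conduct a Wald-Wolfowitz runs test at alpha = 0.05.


Step 1: Compute median = 22.50; label A = above, B = below.
Labels in order: BAABABBAABBA  (n_A = 6, n_B = 6)
Step 2: Count runs R = 8.
Step 3: Under H0 (random ordering), E[R] = 2*n_A*n_B/(n_A+n_B) + 1 = 2*6*6/12 + 1 = 7.0000.
        Var[R] = 2*n_A*n_B*(2*n_A*n_B - n_A - n_B) / ((n_A+n_B)^2 * (n_A+n_B-1)) = 4320/1584 = 2.7273.
        SD[R] = 1.6514.
Step 4: Continuity-corrected z = (R - 0.5 - E[R]) / SD[R] = (8 - 0.5 - 7.0000) / 1.6514 = 0.3028.
Step 5: Two-sided p-value via normal approximation = 2*(1 - Phi(|z|)) = 0.762069.
Step 6: alpha = 0.05. fail to reject H0.

R = 8, z = 0.3028, p = 0.762069, fail to reject H0.


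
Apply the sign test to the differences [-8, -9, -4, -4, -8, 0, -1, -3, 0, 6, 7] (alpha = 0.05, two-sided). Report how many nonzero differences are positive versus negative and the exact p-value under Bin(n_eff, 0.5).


Step 1: Discard zero differences. Original n = 11; n_eff = number of nonzero differences = 9.
Nonzero differences (with sign): -8, -9, -4, -4, -8, -1, -3, +6, +7
Step 2: Count signs: positive = 2, negative = 7.
Step 3: Under H0: P(positive) = 0.5, so the number of positives S ~ Bin(9, 0.5).
Step 4: Two-sided exact p-value = sum of Bin(9,0.5) probabilities at or below the observed probability = 0.179688.
Step 5: alpha = 0.05. fail to reject H0.

n_eff = 9, pos = 2, neg = 7, p = 0.179688, fail to reject H0.


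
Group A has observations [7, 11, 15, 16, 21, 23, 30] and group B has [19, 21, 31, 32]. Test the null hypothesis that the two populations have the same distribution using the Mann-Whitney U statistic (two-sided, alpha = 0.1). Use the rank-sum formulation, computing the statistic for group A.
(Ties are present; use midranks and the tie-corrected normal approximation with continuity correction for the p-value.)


Step 1: Combine and sort all 11 observations; assign midranks.
sorted (value, group): (7,X), (11,X), (15,X), (16,X), (19,Y), (21,X), (21,Y), (23,X), (30,X), (31,Y), (32,Y)
ranks: 7->1, 11->2, 15->3, 16->4, 19->5, 21->6.5, 21->6.5, 23->8, 30->9, 31->10, 32->11
Step 2: Rank sum for X: R1 = 1 + 2 + 3 + 4 + 6.5 + 8 + 9 = 33.5.
Step 3: U_X = R1 - n1(n1+1)/2 = 33.5 - 7*8/2 = 33.5 - 28 = 5.5.
       U_Y = n1*n2 - U_X = 28 - 5.5 = 22.5.
Step 4: Ties are present, so use the tie-corrected normal approximation (with continuity correction) for the p-value.
Step 5: p-value = 0.129695; compare to alpha = 0.1. fail to reject H0.

U_X = 5.5, p = 0.129695, fail to reject H0 at alpha = 0.1.


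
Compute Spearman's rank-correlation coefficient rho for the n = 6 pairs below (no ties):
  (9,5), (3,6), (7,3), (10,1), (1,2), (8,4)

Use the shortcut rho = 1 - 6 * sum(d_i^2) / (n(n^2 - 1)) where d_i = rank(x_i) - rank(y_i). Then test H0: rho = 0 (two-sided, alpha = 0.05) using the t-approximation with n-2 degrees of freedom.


Step 1: Rank x and y separately (midranks; no ties here).
rank(x): 9->5, 3->2, 7->3, 10->6, 1->1, 8->4
rank(y): 5->5, 6->6, 3->3, 1->1, 2->2, 4->4
Step 2: d_i = R_x(i) - R_y(i); compute d_i^2.
  (5-5)^2=0, (2-6)^2=16, (3-3)^2=0, (6-1)^2=25, (1-2)^2=1, (4-4)^2=0
sum(d^2) = 42.
Step 3: rho = 1 - 6*42 / (6*(6^2 - 1)) = 1 - 252/210 = -0.200000.
Step 4: Under H0, t = rho * sqrt((n-2)/(1-rho^2)) = -0.4082 ~ t(4).
Step 5: Two-sided p-value from the t-distribution with 4 df = 0.704000.
Step 6: alpha = 0.05. fail to reject H0.

rho = -0.2000, p = 0.704000, fail to reject H0 at alpha = 0.05.


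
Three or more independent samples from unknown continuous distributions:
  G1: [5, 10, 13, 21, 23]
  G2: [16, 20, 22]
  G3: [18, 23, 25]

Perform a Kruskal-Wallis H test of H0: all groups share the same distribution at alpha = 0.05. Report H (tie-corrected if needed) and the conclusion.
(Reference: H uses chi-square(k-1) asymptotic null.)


Step 1: Combine all N = 11 observations and assign midranks.
sorted (value, group, rank): (5,G1,1), (10,G1,2), (13,G1,3), (16,G2,4), (18,G3,5), (20,G2,6), (21,G1,7), (22,G2,8), (23,G1,9.5), (23,G3,9.5), (25,G3,11)
Step 2: Sum ranks within each group.
R_1 = 22.5 (n_1 = 5)
R_2 = 18 (n_2 = 3)
R_3 = 25.5 (n_3 = 3)
Step 3: H = 12/(N(N+1)) * sum(R_i^2/n_i) - 3(N+1)
     = 12/(11*12) * (22.5^2/5 + 18^2/3 + 25.5^2/3) - 3*12
     = 0.090909 * 426 - 36
     = 2.727273.
Step 4: Ties present; correction factor C = 1 - 6/(11^3 - 11) = 0.995455. Corrected H = 2.727273 / 0.995455 = 2.739726.
Step 5: Under H0, H ~ chi^2(2); p-value = 0.254142.
Step 6: alpha = 0.05. fail to reject H0.

H = 2.7397, df = 2, p = 0.254142, fail to reject H0.


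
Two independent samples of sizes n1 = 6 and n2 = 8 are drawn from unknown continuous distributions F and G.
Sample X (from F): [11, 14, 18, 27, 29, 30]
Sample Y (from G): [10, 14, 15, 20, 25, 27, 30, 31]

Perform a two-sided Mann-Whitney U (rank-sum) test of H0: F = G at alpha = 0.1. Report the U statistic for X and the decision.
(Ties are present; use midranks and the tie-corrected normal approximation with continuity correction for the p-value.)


Step 1: Combine and sort all 14 observations; assign midranks.
sorted (value, group): (10,Y), (11,X), (14,X), (14,Y), (15,Y), (18,X), (20,Y), (25,Y), (27,X), (27,Y), (29,X), (30,X), (30,Y), (31,Y)
ranks: 10->1, 11->2, 14->3.5, 14->3.5, 15->5, 18->6, 20->7, 25->8, 27->9.5, 27->9.5, 29->11, 30->12.5, 30->12.5, 31->14
Step 2: Rank sum for X: R1 = 2 + 3.5 + 6 + 9.5 + 11 + 12.5 = 44.5.
Step 3: U_X = R1 - n1(n1+1)/2 = 44.5 - 6*7/2 = 44.5 - 21 = 23.5.
       U_Y = n1*n2 - U_X = 48 - 23.5 = 24.5.
Step 4: Ties are present, so use the tie-corrected normal approximation (with continuity correction) for the p-value.
Step 5: p-value = 1.000000; compare to alpha = 0.1. fail to reject H0.

U_X = 23.5, p = 1.000000, fail to reject H0 at alpha = 0.1.


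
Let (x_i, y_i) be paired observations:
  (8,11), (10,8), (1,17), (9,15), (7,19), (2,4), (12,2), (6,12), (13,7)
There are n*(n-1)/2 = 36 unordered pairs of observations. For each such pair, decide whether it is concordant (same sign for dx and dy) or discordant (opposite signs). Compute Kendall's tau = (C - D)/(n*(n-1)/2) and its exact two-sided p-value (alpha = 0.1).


Step 1: Enumerate the 36 unordered pairs (i,j) with i<j and classify each by sign(x_j-x_i) * sign(y_j-y_i).
  (1,2):dx=+2,dy=-3->D; (1,3):dx=-7,dy=+6->D; (1,4):dx=+1,dy=+4->C; (1,5):dx=-1,dy=+8->D
  (1,6):dx=-6,dy=-7->C; (1,7):dx=+4,dy=-9->D; (1,8):dx=-2,dy=+1->D; (1,9):dx=+5,dy=-4->D
  (2,3):dx=-9,dy=+9->D; (2,4):dx=-1,dy=+7->D; (2,5):dx=-3,dy=+11->D; (2,6):dx=-8,dy=-4->C
  (2,7):dx=+2,dy=-6->D; (2,8):dx=-4,dy=+4->D; (2,9):dx=+3,dy=-1->D; (3,4):dx=+8,dy=-2->D
  (3,5):dx=+6,dy=+2->C; (3,6):dx=+1,dy=-13->D; (3,7):dx=+11,dy=-15->D; (3,8):dx=+5,dy=-5->D
  (3,9):dx=+12,dy=-10->D; (4,5):dx=-2,dy=+4->D; (4,6):dx=-7,dy=-11->C; (4,7):dx=+3,dy=-13->D
  (4,8):dx=-3,dy=-3->C; (4,9):dx=+4,dy=-8->D; (5,6):dx=-5,dy=-15->C; (5,7):dx=+5,dy=-17->D
  (5,8):dx=-1,dy=-7->C; (5,9):dx=+6,dy=-12->D; (6,7):dx=+10,dy=-2->D; (6,8):dx=+4,dy=+8->C
  (6,9):dx=+11,dy=+3->C; (7,8):dx=-6,dy=+10->D; (7,9):dx=+1,dy=+5->C; (8,9):dx=+7,dy=-5->D
Step 2: C = 11, D = 25, total pairs = 36.
Step 3: tau = (C - D)/(n(n-1)/2) = (11 - 25)/36 = -0.388889.
Step 4: Exact two-sided p-value (enumerate n! = 362880 permutations of y under H0): p = 0.180181.
Step 5: alpha = 0.1. fail to reject H0.

tau_b = -0.3889 (C=11, D=25), p = 0.180181, fail to reject H0.


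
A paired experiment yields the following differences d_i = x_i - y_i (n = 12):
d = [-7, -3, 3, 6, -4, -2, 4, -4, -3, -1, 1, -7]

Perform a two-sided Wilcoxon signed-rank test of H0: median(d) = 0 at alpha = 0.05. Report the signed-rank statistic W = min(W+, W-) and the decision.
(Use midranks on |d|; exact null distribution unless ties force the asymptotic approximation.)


Step 1: Drop any zero differences (none here) and take |d_i|.
|d| = [7, 3, 3, 6, 4, 2, 4, 4, 3, 1, 1, 7]
Step 2: Midrank |d_i| (ties get averaged ranks).
ranks: |7|->11.5, |3|->5, |3|->5, |6|->10, |4|->8, |2|->3, |4|->8, |4|->8, |3|->5, |1|->1.5, |1|->1.5, |7|->11.5
Step 3: Attach original signs; sum ranks with positive sign and with negative sign.
W+ = 5 + 10 + 8 + 1.5 = 24.5
W- = 11.5 + 5 + 8 + 3 + 8 + 5 + 1.5 + 11.5 = 53.5
(Check: W+ + W- = 78 should equal n(n+1)/2 = 78.)
Step 4: Test statistic W = min(W+, W-) = 24.5.
Step 5: Ties in |d|, so use the tie-corrected normal approximation.
        E[W] = n(n+1)/4 = 12*13/4 = 39.
        Tie groups: |d|=1 (t=2), |d|=3 (t=3), |d|=4 (t=3), |d|=7 (t=2); sum(t^3 - t) = 60.
        Var[W] = n(n+1)(2n+1)/24 - sum(t^3-t)/48 = 3900/24 - 60/48 = 161.25.
        z = (W - E[W]) / sqrt(Var[W]) = (24.5 - 39) / 12.6984 = -1.1419.
        Two-sided p = 2*Phi(z) = 0.253506.
Step 6: alpha = 0.05. fail to reject H0.

W+ = 24.5, W- = 53.5, W = min = 24.5, p = 0.253506, fail to reject H0.
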